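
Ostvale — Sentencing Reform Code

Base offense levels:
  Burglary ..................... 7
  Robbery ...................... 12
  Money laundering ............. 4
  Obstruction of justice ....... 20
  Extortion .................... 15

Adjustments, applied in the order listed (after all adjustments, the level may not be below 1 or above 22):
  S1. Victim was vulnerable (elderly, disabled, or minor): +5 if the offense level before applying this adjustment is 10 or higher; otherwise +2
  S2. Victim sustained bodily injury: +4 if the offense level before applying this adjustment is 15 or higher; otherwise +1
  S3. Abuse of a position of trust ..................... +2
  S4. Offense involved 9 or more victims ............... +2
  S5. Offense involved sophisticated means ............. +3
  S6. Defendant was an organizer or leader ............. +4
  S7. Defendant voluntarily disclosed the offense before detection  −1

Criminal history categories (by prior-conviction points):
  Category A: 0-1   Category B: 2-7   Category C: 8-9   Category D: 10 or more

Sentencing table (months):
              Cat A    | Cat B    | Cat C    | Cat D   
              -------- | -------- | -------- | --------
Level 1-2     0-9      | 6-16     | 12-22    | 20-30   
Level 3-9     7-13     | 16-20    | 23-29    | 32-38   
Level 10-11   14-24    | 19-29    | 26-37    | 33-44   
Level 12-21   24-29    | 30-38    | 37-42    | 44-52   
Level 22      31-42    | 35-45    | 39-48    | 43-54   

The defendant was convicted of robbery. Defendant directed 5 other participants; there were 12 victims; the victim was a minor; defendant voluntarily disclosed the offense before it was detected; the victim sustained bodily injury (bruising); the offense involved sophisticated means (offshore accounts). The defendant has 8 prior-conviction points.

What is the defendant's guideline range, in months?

39-48 months

Base offense level for robbery: 12.
S1 applies (level before this adjustment is 12 ≥ 10, so +5): 12 + 5 = 17.
S2 applies (level before this adjustment is 17 ≥ 15, so +4): 17 + 4 = 21.
S4 applies: 21 + 2 = 23.
S5 applies: 23 + 3 = 26.
S6 applies: 26 + 4 = 30.
S7 applies: 30 − 1 = 29.
Level 29 exceeds the maximum of 22; capped at 22.
Final offense level: 22.
Criminal history: 8 prior points → Category C (8-9).
Level 22 falls in the 22 band.
Grid: Level 22 × Category C = 39-48 months.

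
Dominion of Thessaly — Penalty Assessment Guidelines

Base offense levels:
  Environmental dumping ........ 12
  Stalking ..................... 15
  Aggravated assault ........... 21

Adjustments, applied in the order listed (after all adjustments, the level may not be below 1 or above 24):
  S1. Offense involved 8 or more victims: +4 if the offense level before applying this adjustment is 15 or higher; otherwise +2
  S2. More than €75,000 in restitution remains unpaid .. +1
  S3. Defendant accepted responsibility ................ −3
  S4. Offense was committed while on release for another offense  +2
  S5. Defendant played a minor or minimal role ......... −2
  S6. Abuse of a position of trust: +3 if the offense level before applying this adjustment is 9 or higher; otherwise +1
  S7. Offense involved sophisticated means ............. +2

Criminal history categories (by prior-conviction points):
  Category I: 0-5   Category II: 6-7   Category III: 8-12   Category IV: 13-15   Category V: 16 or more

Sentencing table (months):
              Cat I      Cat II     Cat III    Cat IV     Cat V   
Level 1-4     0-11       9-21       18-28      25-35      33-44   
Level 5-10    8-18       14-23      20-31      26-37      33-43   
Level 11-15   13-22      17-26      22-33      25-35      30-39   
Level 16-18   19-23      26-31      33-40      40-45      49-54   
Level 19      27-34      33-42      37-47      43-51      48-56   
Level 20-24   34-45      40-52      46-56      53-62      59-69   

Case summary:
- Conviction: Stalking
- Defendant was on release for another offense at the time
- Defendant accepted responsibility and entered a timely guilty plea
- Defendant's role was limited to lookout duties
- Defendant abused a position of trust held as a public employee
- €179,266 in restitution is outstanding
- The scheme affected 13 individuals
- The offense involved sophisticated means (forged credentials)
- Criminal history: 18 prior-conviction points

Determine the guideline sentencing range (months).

59-69 months

Base offense level for stalking: 15.
S1 applies (level before this adjustment is 15 ≥ 15, so +4): 15 + 4 = 19.
S2 applies: 19 + 1 = 20.
S3 applies: 20 − 3 = 17.
S4 applies: 17 + 2 = 19.
S5 applies: 19 − 2 = 17.
S6 applies (level before this adjustment is 17 ≥ 9, so +3): 17 + 3 = 20.
S7 applies: 20 + 2 = 22.
Final offense level: 22.
Criminal history: 18 prior points → Category V (16+).
Level 22 falls in the 20-24 band.
Grid: Level 20-24 × Category V = 59-69 months.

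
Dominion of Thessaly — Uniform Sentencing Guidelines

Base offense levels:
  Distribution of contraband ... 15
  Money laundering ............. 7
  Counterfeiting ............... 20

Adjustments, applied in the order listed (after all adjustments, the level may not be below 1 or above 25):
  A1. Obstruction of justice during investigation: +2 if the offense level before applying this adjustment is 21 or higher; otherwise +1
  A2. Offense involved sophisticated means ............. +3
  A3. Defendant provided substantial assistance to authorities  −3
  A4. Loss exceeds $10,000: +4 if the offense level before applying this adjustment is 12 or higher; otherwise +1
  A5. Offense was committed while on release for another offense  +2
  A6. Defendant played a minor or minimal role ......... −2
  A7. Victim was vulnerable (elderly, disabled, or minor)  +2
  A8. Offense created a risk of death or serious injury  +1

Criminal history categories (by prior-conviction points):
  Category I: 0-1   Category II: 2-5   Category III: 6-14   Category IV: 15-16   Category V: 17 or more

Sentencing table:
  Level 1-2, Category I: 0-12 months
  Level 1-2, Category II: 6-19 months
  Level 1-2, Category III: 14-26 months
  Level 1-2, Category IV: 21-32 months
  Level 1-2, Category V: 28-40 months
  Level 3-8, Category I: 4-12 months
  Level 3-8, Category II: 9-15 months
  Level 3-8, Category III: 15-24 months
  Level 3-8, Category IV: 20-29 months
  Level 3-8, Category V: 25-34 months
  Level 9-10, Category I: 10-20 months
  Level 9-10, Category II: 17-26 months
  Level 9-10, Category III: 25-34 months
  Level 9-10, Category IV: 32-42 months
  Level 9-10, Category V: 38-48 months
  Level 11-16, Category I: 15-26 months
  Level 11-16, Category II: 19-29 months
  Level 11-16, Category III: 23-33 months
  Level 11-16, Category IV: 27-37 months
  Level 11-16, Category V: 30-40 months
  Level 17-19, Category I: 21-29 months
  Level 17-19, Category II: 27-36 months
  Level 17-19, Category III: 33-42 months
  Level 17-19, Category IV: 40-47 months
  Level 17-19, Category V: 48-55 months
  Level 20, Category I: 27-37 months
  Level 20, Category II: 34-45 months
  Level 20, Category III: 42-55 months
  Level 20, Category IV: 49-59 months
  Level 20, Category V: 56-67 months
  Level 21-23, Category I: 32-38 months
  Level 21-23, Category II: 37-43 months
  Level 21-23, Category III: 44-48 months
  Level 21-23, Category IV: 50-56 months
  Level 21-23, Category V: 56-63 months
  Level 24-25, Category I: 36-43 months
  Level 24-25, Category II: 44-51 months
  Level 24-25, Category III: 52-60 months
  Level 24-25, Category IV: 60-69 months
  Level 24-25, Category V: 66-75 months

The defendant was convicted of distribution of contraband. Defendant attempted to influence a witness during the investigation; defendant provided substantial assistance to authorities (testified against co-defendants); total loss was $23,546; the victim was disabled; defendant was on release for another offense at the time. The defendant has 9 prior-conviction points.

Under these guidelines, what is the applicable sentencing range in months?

Base offense level for distribution of contraband: 15.
A1 applies (level before this adjustment is 15 < 21, so +1): 15 + 1 = 16.
A2 does not apply.
A3 applies: 16 − 3 = 13.
A4 applies (level before this adjustment is 13 ≥ 12, so +4): 13 + 4 = 17.
A5 applies: 17 + 2 = 19.
A7 applies: 19 + 2 = 21.
Final offense level: 21.
Criminal history: 9 prior points → Category III (6-14).
Level 21 falls in the 21-23 band.
Grid: Level 21-23 × Category III = 44-48 months.

44-48 months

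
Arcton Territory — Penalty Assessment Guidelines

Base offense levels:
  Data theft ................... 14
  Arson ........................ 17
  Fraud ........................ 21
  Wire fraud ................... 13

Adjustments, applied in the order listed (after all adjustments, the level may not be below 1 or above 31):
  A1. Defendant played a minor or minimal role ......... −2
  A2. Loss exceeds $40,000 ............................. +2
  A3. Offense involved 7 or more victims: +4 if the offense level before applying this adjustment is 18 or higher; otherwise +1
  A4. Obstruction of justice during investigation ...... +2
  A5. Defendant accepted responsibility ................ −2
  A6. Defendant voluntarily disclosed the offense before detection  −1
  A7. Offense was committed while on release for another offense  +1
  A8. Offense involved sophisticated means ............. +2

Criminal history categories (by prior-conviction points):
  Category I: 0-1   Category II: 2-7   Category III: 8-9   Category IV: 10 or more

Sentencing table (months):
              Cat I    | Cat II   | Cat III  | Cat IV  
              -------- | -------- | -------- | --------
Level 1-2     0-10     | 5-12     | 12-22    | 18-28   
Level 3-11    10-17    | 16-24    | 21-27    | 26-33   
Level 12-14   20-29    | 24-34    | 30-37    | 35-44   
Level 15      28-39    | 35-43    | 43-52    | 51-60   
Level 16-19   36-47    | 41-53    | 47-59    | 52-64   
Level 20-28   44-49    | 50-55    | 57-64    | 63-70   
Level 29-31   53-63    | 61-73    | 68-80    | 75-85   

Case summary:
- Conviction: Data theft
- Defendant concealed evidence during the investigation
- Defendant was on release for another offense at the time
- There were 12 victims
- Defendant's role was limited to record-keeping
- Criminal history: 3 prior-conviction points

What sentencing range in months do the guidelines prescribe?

41-53 months

Base offense level for data theft: 14.
A1 applies: 14 − 2 = 12.
A3 applies (level before this adjustment is 12 < 18, so +1): 12 + 1 = 13.
A4 applies: 13 + 2 = 15.
A5 does not apply.
A7 applies: 15 + 1 = 16.
A8 does not apply.
Final offense level: 16.
Criminal history: 3 prior points → Category II (2-7).
Level 16 falls in the 16-19 band.
Grid: Level 16-19 × Category II = 41-53 months.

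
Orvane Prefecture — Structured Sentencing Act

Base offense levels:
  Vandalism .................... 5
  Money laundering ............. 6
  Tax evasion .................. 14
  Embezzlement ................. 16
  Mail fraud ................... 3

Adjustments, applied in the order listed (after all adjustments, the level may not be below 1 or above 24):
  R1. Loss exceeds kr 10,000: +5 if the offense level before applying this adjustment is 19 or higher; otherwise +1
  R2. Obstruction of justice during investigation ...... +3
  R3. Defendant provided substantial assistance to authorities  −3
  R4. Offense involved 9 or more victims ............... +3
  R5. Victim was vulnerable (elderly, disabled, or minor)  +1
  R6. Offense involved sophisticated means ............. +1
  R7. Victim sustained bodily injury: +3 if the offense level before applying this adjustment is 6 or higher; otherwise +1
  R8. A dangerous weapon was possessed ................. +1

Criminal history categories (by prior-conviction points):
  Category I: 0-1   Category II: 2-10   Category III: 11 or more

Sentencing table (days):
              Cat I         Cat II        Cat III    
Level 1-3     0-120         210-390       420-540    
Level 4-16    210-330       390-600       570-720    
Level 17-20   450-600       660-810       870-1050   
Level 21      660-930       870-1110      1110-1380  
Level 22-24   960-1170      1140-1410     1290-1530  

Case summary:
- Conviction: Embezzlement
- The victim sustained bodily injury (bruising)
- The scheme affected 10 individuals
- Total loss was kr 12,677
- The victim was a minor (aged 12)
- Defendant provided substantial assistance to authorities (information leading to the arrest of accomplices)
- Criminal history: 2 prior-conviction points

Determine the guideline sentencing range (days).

Base offense level for embezzlement: 16.
R1 applies (level before this adjustment is 16 < 19, so +1): 16 + 1 = 17.
R3 applies: 17 − 3 = 14.
R4 applies: 14 + 3 = 17.
R5 applies: 17 + 1 = 18.
R7 applies (level before this adjustment is 18 ≥ 6, so +3): 18 + 3 = 21.
R8 does not apply.
Final offense level: 21.
Criminal history: 2 prior points → Category II (2-10).
Level 21 falls in the 21 band.
Grid: Level 21 × Category II = 870-1110 days.

870-1110 days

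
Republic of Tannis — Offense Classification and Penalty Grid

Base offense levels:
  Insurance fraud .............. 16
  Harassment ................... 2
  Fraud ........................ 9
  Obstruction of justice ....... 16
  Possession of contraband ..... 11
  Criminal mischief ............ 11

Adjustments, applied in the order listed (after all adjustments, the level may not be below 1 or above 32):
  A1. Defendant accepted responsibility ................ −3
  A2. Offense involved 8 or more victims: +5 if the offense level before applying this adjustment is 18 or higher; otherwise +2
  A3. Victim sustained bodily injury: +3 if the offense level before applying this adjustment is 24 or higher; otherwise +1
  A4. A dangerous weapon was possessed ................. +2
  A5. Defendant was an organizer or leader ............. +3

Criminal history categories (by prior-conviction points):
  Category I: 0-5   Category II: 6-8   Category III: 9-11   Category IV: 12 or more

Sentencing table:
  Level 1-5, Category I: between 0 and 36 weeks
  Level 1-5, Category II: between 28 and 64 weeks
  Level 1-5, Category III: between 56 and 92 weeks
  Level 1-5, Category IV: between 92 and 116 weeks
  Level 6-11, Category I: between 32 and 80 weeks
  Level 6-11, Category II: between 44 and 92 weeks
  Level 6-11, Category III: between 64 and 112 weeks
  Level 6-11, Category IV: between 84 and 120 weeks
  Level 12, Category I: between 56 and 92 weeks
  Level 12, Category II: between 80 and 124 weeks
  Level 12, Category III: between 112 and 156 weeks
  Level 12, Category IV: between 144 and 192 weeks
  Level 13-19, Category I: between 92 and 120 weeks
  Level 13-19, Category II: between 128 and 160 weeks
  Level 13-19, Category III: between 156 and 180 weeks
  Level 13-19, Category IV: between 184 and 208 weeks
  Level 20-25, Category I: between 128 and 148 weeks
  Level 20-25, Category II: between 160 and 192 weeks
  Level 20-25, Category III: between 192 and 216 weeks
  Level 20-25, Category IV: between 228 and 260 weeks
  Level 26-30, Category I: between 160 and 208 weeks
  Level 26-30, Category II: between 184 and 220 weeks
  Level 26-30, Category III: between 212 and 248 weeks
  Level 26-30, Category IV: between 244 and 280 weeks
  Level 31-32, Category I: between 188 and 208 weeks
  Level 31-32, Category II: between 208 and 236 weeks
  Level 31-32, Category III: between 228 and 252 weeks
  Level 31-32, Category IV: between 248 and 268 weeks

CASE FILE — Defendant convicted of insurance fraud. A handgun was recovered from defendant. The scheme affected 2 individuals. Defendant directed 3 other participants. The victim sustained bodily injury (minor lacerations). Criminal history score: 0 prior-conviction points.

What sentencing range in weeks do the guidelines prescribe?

Base offense level for insurance fraud: 16.
A3 applies (level before this adjustment is 16 < 24, so +1): 16 + 1 = 17.
A4 applies: 17 + 2 = 19.
A5 applies: 19 + 3 = 22.
Final offense level: 22.
Criminal history: 0 prior points → Category I (0-5).
Level 22 falls in the 20-25 band.
Grid: Level 20-25 × Category I = 128-148 weeks.

128-148 weeks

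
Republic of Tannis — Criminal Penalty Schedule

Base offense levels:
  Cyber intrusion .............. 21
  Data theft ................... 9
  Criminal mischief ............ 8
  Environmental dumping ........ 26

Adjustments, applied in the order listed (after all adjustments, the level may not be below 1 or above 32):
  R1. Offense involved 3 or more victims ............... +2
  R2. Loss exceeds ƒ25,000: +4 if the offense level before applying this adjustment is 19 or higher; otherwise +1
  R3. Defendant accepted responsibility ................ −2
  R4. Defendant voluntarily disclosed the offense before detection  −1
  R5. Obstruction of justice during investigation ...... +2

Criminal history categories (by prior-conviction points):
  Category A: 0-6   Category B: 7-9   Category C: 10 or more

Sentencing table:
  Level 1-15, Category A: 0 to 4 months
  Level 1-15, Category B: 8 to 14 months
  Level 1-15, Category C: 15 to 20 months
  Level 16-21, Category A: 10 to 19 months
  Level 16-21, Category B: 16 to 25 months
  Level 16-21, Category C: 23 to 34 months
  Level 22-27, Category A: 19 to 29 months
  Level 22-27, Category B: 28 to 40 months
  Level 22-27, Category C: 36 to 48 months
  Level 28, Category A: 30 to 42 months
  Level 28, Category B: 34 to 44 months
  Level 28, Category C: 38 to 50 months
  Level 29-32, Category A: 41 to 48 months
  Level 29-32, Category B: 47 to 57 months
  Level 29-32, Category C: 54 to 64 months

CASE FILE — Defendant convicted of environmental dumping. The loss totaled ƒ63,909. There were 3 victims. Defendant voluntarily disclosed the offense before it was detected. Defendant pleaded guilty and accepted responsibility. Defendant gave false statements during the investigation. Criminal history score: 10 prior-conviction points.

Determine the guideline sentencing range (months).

54-64 months

Base offense level for environmental dumping: 26.
R1 applies: 26 + 2 = 28.
R2 applies (level before this adjustment is 28 ≥ 19, so +4): 28 + 4 = 32.
R3 applies: 32 − 2 = 30.
R4 applies: 30 − 1 = 29.
R5 applies: 29 + 2 = 31.
Final offense level: 31.
Criminal history: 10 prior points → Category C (10+).
Level 31 falls in the 29-32 band.
Grid: Level 29-32 × Category C = 54-64 months.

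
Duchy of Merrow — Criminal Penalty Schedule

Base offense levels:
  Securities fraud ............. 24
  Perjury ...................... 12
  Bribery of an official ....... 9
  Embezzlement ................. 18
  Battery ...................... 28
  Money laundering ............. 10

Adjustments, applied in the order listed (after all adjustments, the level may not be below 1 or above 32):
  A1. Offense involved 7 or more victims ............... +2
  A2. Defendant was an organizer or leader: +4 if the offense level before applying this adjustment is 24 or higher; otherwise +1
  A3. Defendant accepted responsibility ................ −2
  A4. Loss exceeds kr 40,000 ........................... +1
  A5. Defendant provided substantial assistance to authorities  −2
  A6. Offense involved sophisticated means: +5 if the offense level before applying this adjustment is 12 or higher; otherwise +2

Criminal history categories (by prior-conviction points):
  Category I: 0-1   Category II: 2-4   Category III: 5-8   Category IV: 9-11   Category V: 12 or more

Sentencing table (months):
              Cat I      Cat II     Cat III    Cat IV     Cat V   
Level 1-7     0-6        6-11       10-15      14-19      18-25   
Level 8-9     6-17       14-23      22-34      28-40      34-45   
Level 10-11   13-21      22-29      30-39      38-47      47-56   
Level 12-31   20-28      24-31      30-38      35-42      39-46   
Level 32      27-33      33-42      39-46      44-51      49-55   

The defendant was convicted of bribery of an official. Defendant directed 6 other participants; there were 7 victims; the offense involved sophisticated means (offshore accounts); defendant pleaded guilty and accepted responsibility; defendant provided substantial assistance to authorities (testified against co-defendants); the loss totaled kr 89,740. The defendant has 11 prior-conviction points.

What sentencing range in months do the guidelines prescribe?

38-47 months

Base offense level for bribery of an official: 9.
A1 applies: 9 + 2 = 11.
A2 applies (level before this adjustment is 11 < 24, so +1): 11 + 1 = 12.
A3 applies: 12 − 2 = 10.
A4 applies: 10 + 1 = 11.
A5 applies: 11 − 2 = 9.
A6 applies (level before this adjustment is 9 < 12, so +2): 9 + 2 = 11.
Final offense level: 11.
Criminal history: 11 prior points → Category IV (9-11).
Level 11 falls in the 10-11 band.
Grid: Level 10-11 × Category IV = 38-47 months.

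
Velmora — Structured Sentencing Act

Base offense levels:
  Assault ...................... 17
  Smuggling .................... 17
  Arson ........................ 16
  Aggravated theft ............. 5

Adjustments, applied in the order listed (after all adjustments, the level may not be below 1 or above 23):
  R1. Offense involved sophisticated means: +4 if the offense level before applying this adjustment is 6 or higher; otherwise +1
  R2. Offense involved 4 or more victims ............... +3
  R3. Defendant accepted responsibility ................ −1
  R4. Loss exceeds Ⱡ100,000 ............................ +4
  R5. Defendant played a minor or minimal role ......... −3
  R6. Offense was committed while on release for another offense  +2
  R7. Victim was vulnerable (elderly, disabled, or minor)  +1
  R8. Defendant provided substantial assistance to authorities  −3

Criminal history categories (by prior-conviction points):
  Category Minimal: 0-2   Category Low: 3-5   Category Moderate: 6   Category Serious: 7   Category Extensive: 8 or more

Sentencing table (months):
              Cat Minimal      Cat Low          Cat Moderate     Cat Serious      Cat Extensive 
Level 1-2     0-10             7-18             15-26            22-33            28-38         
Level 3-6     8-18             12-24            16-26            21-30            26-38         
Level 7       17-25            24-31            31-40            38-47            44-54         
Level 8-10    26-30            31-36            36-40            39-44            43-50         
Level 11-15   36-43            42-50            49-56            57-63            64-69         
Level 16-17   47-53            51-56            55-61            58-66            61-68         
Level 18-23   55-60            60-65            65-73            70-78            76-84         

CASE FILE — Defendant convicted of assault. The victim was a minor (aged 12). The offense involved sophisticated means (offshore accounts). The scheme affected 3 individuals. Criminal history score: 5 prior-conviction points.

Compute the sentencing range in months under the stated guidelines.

Base offense level for assault: 17.
R1 applies (level before this adjustment is 17 ≥ 6, so +4): 17 + 4 = 21.
R3 does not apply.
R7 applies: 21 + 1 = 22.
R8 does not apply.
Final offense level: 22.
Criminal history: 5 prior points → Category Low (3-5).
Level 22 falls in the 18-23 band.
Grid: Level 18-23 × Category Low = 60-65 months.

60-65 months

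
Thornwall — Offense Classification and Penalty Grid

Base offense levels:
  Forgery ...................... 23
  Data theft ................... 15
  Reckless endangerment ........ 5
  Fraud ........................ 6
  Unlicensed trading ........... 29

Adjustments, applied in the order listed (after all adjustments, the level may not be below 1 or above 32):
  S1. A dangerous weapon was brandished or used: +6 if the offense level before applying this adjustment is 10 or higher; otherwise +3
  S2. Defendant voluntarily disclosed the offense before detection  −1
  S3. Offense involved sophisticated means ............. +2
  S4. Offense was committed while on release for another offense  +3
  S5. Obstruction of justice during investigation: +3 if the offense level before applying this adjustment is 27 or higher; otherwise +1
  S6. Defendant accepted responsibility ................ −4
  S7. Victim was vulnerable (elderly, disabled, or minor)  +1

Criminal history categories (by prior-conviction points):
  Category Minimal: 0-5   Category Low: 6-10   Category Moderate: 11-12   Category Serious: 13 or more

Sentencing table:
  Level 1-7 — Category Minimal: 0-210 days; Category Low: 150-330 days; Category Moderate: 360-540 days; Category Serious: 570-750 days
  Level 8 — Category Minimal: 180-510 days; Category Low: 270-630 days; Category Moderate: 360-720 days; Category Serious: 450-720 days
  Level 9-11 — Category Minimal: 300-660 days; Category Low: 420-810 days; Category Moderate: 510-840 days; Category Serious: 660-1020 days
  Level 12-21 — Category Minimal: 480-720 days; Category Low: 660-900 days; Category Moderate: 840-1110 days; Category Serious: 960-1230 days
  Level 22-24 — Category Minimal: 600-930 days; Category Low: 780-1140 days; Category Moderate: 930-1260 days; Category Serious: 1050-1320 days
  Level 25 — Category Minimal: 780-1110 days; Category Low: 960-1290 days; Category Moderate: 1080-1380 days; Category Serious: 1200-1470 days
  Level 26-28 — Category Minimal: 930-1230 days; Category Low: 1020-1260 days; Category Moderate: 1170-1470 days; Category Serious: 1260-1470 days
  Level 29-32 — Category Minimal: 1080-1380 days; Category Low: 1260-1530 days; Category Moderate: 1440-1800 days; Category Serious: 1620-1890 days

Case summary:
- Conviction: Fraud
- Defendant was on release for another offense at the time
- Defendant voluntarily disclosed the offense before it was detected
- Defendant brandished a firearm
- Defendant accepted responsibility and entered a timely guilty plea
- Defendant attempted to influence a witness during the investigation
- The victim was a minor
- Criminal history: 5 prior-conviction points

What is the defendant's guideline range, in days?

300-660 days

Base offense level for fraud: 6.
S1 applies (level before this adjustment is 6 < 10, so +3): 6 + 3 = 9.
S2 applies: 9 − 1 = 8.
S4 applies: 8 + 3 = 11.
S5 applies (level before this adjustment is 11 < 27, so +1): 11 + 1 = 12.
S6 applies: 12 − 4 = 8.
S7 applies: 8 + 1 = 9.
Final offense level: 9.
Criminal history: 5 prior points → Category Minimal (0-5).
Level 9 falls in the 9-11 band.
Grid: Level 9-11 × Category Minimal = 300-660 days.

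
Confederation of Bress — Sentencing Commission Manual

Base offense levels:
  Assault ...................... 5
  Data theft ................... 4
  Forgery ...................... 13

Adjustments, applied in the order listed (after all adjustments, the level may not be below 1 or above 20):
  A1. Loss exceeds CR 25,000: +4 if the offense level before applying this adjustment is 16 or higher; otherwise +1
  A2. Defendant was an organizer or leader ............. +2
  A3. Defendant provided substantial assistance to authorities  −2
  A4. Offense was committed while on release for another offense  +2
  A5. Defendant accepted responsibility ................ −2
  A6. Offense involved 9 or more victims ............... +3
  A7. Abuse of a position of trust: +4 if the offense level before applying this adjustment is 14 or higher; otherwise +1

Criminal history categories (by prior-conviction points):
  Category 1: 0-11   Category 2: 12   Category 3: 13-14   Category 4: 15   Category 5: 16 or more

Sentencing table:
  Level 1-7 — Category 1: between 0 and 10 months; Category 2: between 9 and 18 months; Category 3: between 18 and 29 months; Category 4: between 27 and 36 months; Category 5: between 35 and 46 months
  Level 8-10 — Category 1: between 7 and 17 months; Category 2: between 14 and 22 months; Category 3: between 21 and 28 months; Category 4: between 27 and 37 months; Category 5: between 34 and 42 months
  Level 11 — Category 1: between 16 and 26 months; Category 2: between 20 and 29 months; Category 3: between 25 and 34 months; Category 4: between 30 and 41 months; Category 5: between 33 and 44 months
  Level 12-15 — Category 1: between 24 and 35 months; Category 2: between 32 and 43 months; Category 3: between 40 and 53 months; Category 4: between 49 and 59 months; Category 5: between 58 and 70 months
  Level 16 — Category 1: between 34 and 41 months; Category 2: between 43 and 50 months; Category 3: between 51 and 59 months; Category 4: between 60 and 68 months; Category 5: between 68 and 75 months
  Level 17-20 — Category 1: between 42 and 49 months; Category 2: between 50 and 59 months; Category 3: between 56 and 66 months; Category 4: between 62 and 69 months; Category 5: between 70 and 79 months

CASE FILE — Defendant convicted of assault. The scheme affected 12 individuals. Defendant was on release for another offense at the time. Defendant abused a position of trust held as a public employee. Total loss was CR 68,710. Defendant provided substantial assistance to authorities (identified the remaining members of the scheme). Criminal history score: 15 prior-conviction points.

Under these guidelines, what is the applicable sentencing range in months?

Base offense level for assault: 5.
A1 applies (level before this adjustment is 5 < 16, so +1): 5 + 1 = 6.
A3 applies: 6 − 2 = 4.
A4 applies: 4 + 2 = 6.
A5 does not apply.
A6 applies: 6 + 3 = 9.
A7 applies (level before this adjustment is 9 < 14, so +1): 9 + 1 = 10.
Final offense level: 10.
Criminal history: 15 prior points → Category 4 (15).
Level 10 falls in the 8-10 band.
Grid: Level 8-10 × Category 4 = 27-37 months.

27-37 months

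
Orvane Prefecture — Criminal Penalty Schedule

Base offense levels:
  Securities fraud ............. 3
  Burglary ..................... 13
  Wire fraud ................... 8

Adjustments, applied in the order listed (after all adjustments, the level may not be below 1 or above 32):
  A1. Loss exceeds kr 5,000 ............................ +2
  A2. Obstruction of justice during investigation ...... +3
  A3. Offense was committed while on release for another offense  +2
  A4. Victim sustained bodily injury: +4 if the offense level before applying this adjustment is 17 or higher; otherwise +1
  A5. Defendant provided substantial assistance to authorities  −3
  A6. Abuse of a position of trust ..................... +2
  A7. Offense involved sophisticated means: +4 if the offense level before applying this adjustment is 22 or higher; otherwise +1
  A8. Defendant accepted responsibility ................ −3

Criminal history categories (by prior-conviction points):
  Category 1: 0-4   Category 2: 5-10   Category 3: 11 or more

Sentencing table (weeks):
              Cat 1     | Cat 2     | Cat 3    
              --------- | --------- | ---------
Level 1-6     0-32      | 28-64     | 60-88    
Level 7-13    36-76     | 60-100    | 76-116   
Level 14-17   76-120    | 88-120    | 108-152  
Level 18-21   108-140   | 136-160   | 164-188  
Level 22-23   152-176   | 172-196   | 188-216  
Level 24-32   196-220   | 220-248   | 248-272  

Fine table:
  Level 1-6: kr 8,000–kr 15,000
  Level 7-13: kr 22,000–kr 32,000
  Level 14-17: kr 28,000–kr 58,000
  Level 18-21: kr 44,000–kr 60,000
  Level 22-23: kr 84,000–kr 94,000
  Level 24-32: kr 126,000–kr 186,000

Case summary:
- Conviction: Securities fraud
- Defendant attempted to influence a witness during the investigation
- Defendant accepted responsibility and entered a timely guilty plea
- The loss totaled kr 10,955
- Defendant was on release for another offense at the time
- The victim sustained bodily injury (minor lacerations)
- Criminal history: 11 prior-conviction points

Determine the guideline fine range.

kr 22,000–kr 32,000

Base offense level for securities fraud: 3.
A1 applies: 3 + 2 = 5.
A2 applies: 5 + 3 = 8.
A3 applies: 8 + 2 = 10.
A4 applies (level before this adjustment is 10 < 17, so +1): 10 + 1 = 11.
A6 does not apply.
A7 does not apply.
A8 applies: 11 − 3 = 8.
Final offense level: 8.
Level 8 falls in the 7-13 band.
Fine table: Level 7-13 → kr 22,000–kr 32,000.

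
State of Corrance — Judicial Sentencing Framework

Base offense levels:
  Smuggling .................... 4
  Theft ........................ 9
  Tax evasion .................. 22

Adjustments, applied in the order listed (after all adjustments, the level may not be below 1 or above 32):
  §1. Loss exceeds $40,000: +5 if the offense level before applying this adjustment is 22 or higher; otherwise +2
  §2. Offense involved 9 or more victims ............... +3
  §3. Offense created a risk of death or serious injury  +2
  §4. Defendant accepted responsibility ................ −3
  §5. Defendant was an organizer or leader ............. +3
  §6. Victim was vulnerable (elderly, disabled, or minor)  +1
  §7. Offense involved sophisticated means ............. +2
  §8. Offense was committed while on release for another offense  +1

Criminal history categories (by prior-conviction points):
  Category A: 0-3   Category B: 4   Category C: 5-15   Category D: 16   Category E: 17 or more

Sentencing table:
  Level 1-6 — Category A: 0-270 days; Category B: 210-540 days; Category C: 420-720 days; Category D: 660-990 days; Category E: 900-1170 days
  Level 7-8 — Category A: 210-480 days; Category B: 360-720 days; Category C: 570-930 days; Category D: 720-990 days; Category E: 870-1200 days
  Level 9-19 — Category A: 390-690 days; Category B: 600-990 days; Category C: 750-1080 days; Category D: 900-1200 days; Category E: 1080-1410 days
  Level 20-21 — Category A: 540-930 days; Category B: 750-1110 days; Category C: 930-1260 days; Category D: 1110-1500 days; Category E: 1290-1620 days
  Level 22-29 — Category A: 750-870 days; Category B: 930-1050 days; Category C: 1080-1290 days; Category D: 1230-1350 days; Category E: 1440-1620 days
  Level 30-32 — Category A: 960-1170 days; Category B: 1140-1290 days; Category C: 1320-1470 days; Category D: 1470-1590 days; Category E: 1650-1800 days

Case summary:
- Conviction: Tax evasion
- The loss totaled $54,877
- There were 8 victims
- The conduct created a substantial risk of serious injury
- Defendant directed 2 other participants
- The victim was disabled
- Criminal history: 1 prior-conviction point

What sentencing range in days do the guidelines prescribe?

960-1170 days

Base offense level for tax evasion: 22.
§1 applies (level before this adjustment is 22 ≥ 22, so +5): 22 + 5 = 27.
§2 does not apply.
§3 applies: 27 + 2 = 29.
§4 does not apply.
§5 applies: 29 + 3 = 32.
§6 applies: 32 + 1 = 33.
§7 does not apply.
Level 33 exceeds the maximum of 32; capped at 32.
Final offense level: 32.
Criminal history: 1 prior point → Category A (0-3).
Level 32 falls in the 30-32 band.
Grid: Level 30-32 × Category A = 960-1170 days.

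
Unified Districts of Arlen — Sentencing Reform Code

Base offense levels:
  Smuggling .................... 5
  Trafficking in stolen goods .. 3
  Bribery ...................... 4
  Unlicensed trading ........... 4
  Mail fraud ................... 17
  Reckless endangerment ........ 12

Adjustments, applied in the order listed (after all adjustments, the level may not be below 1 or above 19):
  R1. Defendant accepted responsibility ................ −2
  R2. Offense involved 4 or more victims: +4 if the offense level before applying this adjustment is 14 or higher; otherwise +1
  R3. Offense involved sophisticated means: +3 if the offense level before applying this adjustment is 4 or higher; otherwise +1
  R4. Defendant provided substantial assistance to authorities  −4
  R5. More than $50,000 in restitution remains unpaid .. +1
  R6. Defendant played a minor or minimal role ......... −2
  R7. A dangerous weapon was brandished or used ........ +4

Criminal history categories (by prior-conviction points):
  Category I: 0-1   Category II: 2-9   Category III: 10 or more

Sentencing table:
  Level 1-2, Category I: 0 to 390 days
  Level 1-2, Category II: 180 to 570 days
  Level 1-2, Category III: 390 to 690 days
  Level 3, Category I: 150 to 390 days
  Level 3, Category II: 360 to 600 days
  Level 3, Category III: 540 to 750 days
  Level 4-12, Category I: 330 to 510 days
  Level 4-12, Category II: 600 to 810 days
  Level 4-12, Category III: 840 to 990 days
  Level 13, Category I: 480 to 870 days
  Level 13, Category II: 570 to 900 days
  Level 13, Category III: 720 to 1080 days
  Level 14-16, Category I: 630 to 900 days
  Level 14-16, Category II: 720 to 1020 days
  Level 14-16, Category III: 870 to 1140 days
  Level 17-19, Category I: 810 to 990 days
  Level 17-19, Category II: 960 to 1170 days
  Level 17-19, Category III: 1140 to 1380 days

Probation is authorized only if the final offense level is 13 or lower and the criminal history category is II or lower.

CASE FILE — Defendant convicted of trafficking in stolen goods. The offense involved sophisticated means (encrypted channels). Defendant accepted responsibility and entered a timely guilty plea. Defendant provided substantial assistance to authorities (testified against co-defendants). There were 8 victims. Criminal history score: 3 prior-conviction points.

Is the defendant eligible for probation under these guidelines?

Yes

Base offense level for trafficking in stolen goods: 3.
R1 applies: 3 − 2 = 1.
R2 applies (level before this adjustment is 1 < 14, so +1): 1 + 1 = 2.
R3 applies (level before this adjustment is 2 < 4, so +1): 2 + 1 = 3.
R4 applies: 3 − 4 = -1.
R5 does not apply.
R6 does not apply.
R7 does not apply.
Level -1 is below the minimum of 1; floored at 1.
Final offense level: 1.
Criminal history: 3 prior points → Category II (2-9).
Level 1 falls in the 1-2 band.
Grid: Level 1-2 × Category II = 180-570 days.
Probation check: level 1 ≤ 13 and category II ≤ II → eligible.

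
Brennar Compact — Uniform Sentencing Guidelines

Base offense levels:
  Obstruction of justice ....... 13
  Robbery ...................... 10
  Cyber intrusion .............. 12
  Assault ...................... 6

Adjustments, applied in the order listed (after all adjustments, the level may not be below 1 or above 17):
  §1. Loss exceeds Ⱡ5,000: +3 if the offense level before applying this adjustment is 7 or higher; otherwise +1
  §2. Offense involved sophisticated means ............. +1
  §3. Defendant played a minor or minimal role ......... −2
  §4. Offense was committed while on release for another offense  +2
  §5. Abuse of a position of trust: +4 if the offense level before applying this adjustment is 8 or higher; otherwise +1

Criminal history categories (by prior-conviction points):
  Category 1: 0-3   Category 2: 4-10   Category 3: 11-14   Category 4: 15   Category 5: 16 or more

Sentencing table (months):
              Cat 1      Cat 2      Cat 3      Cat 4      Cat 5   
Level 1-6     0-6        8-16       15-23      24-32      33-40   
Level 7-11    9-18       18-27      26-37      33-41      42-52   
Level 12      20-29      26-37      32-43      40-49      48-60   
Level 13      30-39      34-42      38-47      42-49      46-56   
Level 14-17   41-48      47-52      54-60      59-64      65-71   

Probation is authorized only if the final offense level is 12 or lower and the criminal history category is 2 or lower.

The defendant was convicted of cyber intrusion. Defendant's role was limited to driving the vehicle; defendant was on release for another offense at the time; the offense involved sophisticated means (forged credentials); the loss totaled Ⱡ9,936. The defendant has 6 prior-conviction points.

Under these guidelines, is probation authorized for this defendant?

No

Base offense level for cyber intrusion: 12.
§1 applies (level before this adjustment is 12 ≥ 7, so +3): 12 + 3 = 15.
§2 applies: 15 + 1 = 16.
§3 applies: 16 − 2 = 14.
§4 applies: 14 + 2 = 16.
§5 does not apply.
Final offense level: 16.
Criminal history: 6 prior points → Category 2 (4-10).
Level 16 falls in the 14-17 band.
Grid: Level 14-17 × Category 2 = 47-52 months.
Probation check: level 16 > 12 and category 2 ≤ 2 → not eligible.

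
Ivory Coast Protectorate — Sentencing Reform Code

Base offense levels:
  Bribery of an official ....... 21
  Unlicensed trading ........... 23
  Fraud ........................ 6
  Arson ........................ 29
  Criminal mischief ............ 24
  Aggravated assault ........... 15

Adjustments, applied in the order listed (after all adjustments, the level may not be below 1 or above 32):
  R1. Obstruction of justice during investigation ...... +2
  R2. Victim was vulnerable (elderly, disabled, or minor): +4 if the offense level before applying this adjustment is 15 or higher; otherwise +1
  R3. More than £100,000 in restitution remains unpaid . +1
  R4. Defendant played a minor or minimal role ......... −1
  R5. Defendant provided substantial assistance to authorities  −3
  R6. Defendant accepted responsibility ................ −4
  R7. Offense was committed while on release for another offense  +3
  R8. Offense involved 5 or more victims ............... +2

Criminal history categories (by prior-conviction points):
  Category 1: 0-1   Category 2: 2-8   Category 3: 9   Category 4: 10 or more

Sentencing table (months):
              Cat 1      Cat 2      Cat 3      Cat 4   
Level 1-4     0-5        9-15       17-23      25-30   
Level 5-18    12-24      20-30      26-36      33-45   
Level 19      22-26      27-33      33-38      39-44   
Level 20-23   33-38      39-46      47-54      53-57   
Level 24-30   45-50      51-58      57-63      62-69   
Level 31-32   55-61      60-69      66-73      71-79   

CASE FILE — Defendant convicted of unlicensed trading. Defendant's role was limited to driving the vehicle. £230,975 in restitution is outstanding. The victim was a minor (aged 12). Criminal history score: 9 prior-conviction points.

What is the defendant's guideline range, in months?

57-63 months

Base offense level for unlicensed trading: 23.
R2 applies (level before this adjustment is 23 ≥ 15, so +4): 23 + 4 = 27.
R3 applies: 27 + 1 = 28.
R4 applies: 28 − 1 = 27.
R7 does not apply.
Final offense level: 27.
Criminal history: 9 prior points → Category 3 (9).
Level 27 falls in the 24-30 band.
Grid: Level 24-30 × Category 3 = 57-63 months.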